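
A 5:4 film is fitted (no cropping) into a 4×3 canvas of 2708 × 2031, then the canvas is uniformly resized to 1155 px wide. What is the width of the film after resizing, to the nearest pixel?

1083 px

At 2708×2031 the film is height-limited, so width = 2031 × 5/4 ≈ 2538.75 px.
Scaling 2708 → 1155 is ×0.4265, so the width becomes 2538.75 × 0.4265 ≈ 1082.81 px.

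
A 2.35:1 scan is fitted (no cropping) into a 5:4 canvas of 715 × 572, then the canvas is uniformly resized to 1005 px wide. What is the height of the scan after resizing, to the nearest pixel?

Fitted into 715×572, the scan spans the width; its height is 715 / 2.350 ≈ 304.26 px.
Scaling 715 → 1005 is ×1.4056, so the height becomes 304.26 × 1.4056 ≈ 427.66 px.

428 px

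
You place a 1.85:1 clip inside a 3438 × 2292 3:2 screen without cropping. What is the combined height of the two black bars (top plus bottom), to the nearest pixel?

1.85:1 is wider than 3:2, so it spans the full width.
That makes the image 1858.38 px tall (3438 / 1.850).
Black = 2292 − 1858.38 = 433.62 px.

434 px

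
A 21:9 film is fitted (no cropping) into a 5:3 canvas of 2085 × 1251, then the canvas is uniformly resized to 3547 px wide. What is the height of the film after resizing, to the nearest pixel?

Fitted into 2085×1251, the film spans the width; its height is 2085 × 9/21 ≈ 893.57 px.
Resizing to 3547 px wide multiplies everything by 1.7012: 893.57 → 1520.14 px.

1520 px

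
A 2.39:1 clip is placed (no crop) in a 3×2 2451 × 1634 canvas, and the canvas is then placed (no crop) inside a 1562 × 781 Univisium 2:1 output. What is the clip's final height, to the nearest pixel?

490 px

First fit — 2.39:1 into 2451×1634 spans the width: 2451.00 × 1025.52.
3×2 in 1562×781: fills the height, so the intermediate becomes 1171.50 × 781.00 — a scale of ×0.4780.
So the clip's height is 1025.52 × 0.4780 ≈ 490.17.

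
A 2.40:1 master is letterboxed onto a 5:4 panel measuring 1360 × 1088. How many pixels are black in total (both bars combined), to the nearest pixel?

709013 pixels

2.40:1 (2.400) > 5:4 (1.250), so the master fills the width.
That makes the image 566.6667 px tall (1360 / 2.400).
Leftover height: 1088 − 566.6667 = 521.3333 px.
Across the 1360-px span: 521.3333 × 1360 ≈ 709013 px.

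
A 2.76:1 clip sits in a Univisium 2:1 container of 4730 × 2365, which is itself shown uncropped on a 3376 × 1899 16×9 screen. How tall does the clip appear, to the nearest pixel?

Inside the 4730×2365 canvas the clip is width-limited at 4730.00 × 1713.77.
Univisium 2:1 in 3376×1899: fills the width, so the intermediate becomes 3376.00 × 1688.00 — a scale of ×0.7137.
The clip scales with it: height 1713.77 × 0.7137 ≈ 1223.19.

1223 px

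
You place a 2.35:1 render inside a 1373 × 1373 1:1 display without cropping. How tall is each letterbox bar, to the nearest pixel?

2.35:1 is wider than 1:1, so it spans the full width.
That makes the image 584.26 px tall (1373 / 2.350).
Leftover height: 1373 − 584.26 = 788.74 px → 394.37 each side.

394 px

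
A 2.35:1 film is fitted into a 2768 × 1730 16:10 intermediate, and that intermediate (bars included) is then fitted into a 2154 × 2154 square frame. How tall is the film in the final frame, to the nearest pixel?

Inside the 2768×1730 canvas the film is width-limited at 2768.00 × 1177.87.
Second fit — the 16:10 canvas into 2154×2154 spans the width: 2154.00 × 1346.25 (×0.7782 from 2768×1730).
Applying the same ×0.7782: 1177.87 → 916.60.

917 px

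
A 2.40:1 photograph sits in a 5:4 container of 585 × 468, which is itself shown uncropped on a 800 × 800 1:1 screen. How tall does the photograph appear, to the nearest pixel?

First fit — 2.40:1 into 585×468 spans the width: 585.00 × 243.75.
Second fit — the 5:4 canvas into 800×800 spans the width: 800.00 × 640.00 (×1.3675 from 585×468).
So the photograph's height is 243.75 × 1.3675 ≈ 333.33.

333 px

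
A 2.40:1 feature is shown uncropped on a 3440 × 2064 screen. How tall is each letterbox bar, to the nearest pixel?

Since 2.400 > 1.667, the feature is width-limited.
Content height = 3440 / 2.400 ≈ 1433.33 px.
Black = 2064 − 1433.33 = 630.67 px, or 315.33 per bar.

315 px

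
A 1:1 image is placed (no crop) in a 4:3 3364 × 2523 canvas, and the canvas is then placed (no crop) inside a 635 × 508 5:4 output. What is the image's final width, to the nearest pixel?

476 px

First fit — 1:1 into 3364×2523 spans the height: 2523.00 × 2523.00.
4:3 in 635×508: fills the width, so the intermediate becomes 635.00 × 476.25 — a scale of ×0.1888.
The image scales with it: width 2523.00 × 0.1888 ≈ 476.25.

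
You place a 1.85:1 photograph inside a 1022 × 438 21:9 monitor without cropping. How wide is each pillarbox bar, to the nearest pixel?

1.85:1 (1.850) < 21:9 (2.333), so the photograph fills the height.
That makes the image 810.30 px wide (438 × 1.850).
1022 − 810.30 = 211.70 px of bars (105.85 each).

106 px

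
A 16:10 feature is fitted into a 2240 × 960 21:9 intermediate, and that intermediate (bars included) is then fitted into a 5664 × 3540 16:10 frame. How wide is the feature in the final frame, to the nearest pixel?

3884 px

First fit — 16:10 into 2240×960 spans the height: 1536.00 × 960.00.
21:9 in 5664×3540: fills the width, so the intermediate becomes 5664.00 × 2427.43 — a scale of ×2.5286.
So the feature's width is 1536.00 × 2.5286 ≈ 3883.89.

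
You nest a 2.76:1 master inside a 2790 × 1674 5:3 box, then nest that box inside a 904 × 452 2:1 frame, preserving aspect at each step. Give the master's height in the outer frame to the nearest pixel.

273 px

Inside the 2790×1674 canvas the master is width-limited at 2790.00 × 1010.87.
5:3 in 904×452: fills the height, so the intermediate becomes 753.33 × 452.00 — a scale of ×0.2700.
The master scales with it: height 1010.87 × 0.2700 ≈ 272.95.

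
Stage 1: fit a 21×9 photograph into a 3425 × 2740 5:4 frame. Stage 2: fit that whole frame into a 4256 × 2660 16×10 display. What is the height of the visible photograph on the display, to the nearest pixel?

First fit — 21×9 into 3425×2740 spans the width: 3425.00 × 1467.86.
The 5:4 canvas is height-limited in 4256×2660, giving 3325.00 × 2660.00; scale factor 0.9708.
The photograph scales with it: height 1467.86 × 0.9708 ≈ 1425.00.

1425 px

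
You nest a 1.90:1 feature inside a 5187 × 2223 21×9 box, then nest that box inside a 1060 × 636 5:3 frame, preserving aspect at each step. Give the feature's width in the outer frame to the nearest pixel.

863 px

Inside the 5187×2223 canvas the feature is height-limited at 4223.70 × 2223.00.
21×9 in 1060×636: fills the width, so the intermediate becomes 1060.00 × 454.29 — a scale of ×0.2044.
So the feature's width is 4223.70 × 0.2044 ≈ 863.14.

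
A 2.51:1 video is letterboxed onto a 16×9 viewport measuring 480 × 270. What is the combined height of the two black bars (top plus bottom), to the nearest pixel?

Since 2.510 > 1.778, the video is width-limited.
The video is 480 / 2.510 ≈ 191.24 px tall.
Leftover height: 270 − 191.24 = 78.76 px.

79 px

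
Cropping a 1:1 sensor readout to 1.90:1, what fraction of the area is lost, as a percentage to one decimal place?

47.4%

1.90:1 is wider than 1:1, so the crop keeps the full width and trims the height.
Fraction kept = (1.000)/(1.900) ≈ 52.63%, so 47.37% is lost.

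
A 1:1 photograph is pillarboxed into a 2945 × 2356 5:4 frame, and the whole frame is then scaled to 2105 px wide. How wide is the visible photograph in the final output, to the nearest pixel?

At 2945×2356 the photograph is height-limited, so width = 2356 × 1/1 ≈ 2356.00 px.
Resizing to 2105 px wide multiplies everything by 0.7148: 2356.00 → 1684.00 px.

1684 px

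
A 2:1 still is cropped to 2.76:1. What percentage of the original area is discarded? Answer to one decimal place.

The width stays; only height is cut (since 2.76:1 is wider than 2:1).
(2.000)/(2.760) ≈ 0.725 of the area survives, leaving 27.54% discarded.

27.5%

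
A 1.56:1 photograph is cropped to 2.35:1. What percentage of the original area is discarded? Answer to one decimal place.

33.6%

The width stays; only height is cut (since 2.35:1 is wider than 1.56:1).
Area ratio = (1.560)/(2.350) = 66.38%; the remaining 33.62% is cropped out.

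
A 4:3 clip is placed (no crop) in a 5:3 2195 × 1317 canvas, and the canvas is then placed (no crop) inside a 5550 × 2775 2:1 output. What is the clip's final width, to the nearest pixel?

3700 px

Inside the 2195×1317 canvas the clip is height-limited at 1756.00 × 1317.00.
5:3 in 5550×2775: fills the height, so the intermediate becomes 4625.00 × 2775.00 — a scale of ×2.1071.
Applying the same ×2.1071: 1756.00 → 3700.00.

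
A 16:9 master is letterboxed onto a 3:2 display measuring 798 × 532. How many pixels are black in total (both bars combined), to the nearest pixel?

66334 pixels

16:9 is wider than 3:2, so it spans the full width.
The master is 798 × 9/16 ≈ 448.8750 px tall.
Black = 532 − 448.8750 = 83.1250 px.
That's 83.1250 × 798 ≈ 66334 black pixels.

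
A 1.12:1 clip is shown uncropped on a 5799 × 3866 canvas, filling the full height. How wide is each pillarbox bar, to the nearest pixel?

735 px

Content width = 3866 × 1.120 ≈ 4329.92 px.
5799 − 4329.92 = 1469.08 px of bars (734.54 each).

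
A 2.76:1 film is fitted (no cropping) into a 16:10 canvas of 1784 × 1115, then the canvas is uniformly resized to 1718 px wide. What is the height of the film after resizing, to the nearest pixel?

At 1784×1115 the film is width-limited, so height = 1784 / 2.760 ≈ 646.38 px.
Scaling 1784 → 1718 is ×0.9630, so the height becomes 646.38 × 0.9630 ≈ 622.46 px.

622 px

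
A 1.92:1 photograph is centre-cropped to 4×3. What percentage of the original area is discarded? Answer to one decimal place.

4×3 is narrower than 1.92:1, so the crop keeps the full height and trims the width.
Area ratio = (1.333)/(1.920) = 69.44%; the remaining 30.56% is cropped out.

30.6%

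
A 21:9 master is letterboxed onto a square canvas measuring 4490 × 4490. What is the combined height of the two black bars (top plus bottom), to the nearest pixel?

2566 px

21:9 is wider than square, so it spans the full width.
The master is 4490 × 9/21 ≈ 1924.29 px tall.
4490 − 1924.29 = 2565.71 px of bars.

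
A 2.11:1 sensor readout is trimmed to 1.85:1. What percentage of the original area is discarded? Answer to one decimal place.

The height stays; only width is cut (since 1.85:1 is narrower than 2.11:1).
Fraction kept = (1.850)/(2.110) ≈ 87.68%, so 12.32% is lost.

12.3%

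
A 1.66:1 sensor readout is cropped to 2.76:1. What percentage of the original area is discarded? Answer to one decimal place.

Going from 1.66:1 to 2.76:1 means cutting height while keeping width.
Area ratio = (1.660)/(2.760) = 60.14%; the remaining 39.86% is cropped out.

39.9%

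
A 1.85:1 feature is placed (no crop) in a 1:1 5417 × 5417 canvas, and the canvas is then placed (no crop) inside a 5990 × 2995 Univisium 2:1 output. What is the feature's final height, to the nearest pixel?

1.85:1 in 5417×5417: fills the width, so the feature is 5417.00 × 2928.11.
1:1 in 5990×2995: fills the height, so the intermediate becomes 2995.00 × 2995.00 — a scale of ×0.5529.
The feature scales with it: height 2928.11 × 0.5529 ≈ 1618.92.

1619 px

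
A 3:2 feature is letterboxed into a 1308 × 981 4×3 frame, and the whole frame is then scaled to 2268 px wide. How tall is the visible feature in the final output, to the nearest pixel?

In the 1308×981 frame the feature fills the width: height = 1308 × 2/3 ≈ 872.00 px.
The frame scales by 2268/1308 = 1.7339; 872.00 × 1.7339 ≈ 1512.00 px.

1512 px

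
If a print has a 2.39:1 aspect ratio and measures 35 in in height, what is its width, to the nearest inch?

At 2.39:1, 35 × 2.390 ≈ 83.65.

84 in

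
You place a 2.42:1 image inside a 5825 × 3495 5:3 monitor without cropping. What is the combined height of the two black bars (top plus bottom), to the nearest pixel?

2.42:1 (2.420) > 5:3 (1.667), so the image fills the width.
The image is 5825 / 2.420 ≈ 2407.02 px tall.
3495 − 2407.02 = 1087.98 px of bars.

1088 px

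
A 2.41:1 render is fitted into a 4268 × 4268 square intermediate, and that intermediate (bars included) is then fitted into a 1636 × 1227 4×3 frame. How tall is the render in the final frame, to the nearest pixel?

509 px

Inside the 4268×4268 canvas the render is width-limited at 4268.00 × 1770.95.
The square canvas is height-limited in 1636×1227, giving 1227.00 × 1227.00; scale factor 0.2875.
So the render's height is 1770.95 × 0.2875 ≈ 509.13.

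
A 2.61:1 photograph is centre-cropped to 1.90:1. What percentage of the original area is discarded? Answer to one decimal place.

27.2%

The height stays; only width is cut (since 1.90:1 is narrower than 2.61:1).
(1.900)/(2.610) ≈ 0.728 of the area survives, leaving 27.20% discarded.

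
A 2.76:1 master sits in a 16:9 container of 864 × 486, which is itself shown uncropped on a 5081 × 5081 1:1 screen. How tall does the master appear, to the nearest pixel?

1841 px

First fit — 2.76:1 into 864×486 spans the width: 864.00 × 313.04.
Second fit — the 16:9 canvas into 5081×5081 spans the width: 5081.00 × 2858.06 (×5.8808 from 864×486).
So the master's height is 313.04 × 5.8808 ≈ 1840.94.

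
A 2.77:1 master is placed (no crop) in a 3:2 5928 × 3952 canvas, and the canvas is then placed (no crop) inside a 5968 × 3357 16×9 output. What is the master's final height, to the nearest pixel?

First fit — 2.77:1 into 5928×3952 spans the width: 5928.00 × 2140.07.
Second fit — the 3:2 canvas into 5968×3357 spans the height: 5035.50 × 3357.00 (×0.8494 from 5928×3952).
So the master's height is 2140.07 × 0.8494 ≈ 1817.87.

1818 px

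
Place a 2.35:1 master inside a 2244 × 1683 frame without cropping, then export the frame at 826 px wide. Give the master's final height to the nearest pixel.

351 px

Fitted into 2244×1683, the master spans the width; its height is 2244 / 2.350 ≈ 954.89 px.
Resizing to 826 px wide multiplies everything by 0.3681: 954.89 → 351.49 px.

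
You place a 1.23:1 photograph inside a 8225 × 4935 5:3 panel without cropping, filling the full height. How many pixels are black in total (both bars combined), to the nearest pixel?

That makes the image 6070.0500 px wide (4935 × 1.230).
Black = 8225 − 6070.0500 = 2154.9500 px.
Across the 4935-px span: 2154.9500 × 4935 ≈ 10634678 px.

10634678 pixels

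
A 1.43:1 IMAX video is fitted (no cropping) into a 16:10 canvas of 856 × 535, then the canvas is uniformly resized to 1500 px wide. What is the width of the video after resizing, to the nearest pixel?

1341 px

At 856×535 the video is height-limited, so width = 535 × 1.430 ≈ 765.05 px.
The frame scales by 1500/856 = 1.7523; 765.05 × 1.7523 ≈ 1340.62 px.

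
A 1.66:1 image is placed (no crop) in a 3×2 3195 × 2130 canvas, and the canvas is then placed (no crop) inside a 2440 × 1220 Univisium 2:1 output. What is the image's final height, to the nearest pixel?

1102 px

Inside the 3195×2130 canvas the image is width-limited at 3195.00 × 1924.70.
3×2 in 2440×1220: fills the height, so the intermediate becomes 1830.00 × 1220.00 — a scale of ×0.5728.
So the image's height is 1924.70 × 0.5728 ≈ 1102.41.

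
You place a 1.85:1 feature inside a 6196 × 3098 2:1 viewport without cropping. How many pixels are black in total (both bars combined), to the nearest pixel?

1.85:1 is narrower than 2:1, so it spans the full height.
Content width = 3098 × 1.850 ≈ 5731.3000 px.
6196 − 5731.3000 = 464.7000 px of bars.
Across the 3098-px span: 464.7000 × 3098 ≈ 1439641 px.

1439641 pixels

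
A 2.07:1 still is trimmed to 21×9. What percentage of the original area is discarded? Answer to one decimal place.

11.3%

Going from 2.07:1 to 21×9 means cutting height while keeping width.
Area ratio = (2.070)/(2.333) = 88.71%; the remaining 11.29% is cropped out.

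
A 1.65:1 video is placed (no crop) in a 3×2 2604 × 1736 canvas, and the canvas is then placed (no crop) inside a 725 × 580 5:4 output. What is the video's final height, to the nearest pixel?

439 px

First fit — 1.65:1 into 2604×1736 spans the width: 2604.00 × 1578.18.
The 3×2 canvas is width-limited in 725×580, giving 725.00 × 483.33; scale factor 0.2784.
Applying the same ×0.2784: 1578.18 → 439.39.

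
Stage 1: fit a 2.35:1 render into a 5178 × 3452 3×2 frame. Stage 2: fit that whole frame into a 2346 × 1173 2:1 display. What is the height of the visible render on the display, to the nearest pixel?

749 px

First fit — 2.35:1 into 5178×3452 spans the width: 5178.00 × 2203.40.
Second fit — the 3×2 canvas into 2346×1173 spans the height: 1759.50 × 1173.00 (×0.3398 from 5178×3452).
The render scales with it: height 2203.40 × 0.3398 ≈ 748.72.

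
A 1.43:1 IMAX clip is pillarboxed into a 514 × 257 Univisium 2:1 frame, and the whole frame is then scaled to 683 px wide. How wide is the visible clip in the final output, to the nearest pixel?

At 514×257 the clip is height-limited, so width = 257 × 1.430 ≈ 367.51 px.
Scaling 514 → 683 is ×1.3288, so the width becomes 367.51 × 1.3288 ≈ 488.35 px.

488 px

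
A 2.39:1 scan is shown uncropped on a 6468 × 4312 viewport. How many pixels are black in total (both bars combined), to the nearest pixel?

Since 2.390 > 1.500, the scan is width-limited.
The scan is 6468 / 2.390 ≈ 2706.2762 px tall.
Leftover height: 4312 − 2706.2762 = 1605.7238 px.
Across the 6468-px span: 1605.7238 × 6468 ≈ 10385822 px.

10385822 pixels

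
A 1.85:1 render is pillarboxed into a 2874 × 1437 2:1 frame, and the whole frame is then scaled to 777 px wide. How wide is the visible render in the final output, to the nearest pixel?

In the 2874×1437 frame the render fills the height: width = 1437 × 1.850 ≈ 2658.45 px.
The frame scales by 777/2874 = 0.2704; 2658.45 × 0.2704 ≈ 718.73 px.

719 px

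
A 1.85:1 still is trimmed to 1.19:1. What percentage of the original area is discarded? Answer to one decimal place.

35.7%

Going from 1.85:1 to 1.19:1 means cutting width while keeping height.
Area ratio = (1.190)/(1.850) = 64.32%; the remaining 35.68% is cropped out.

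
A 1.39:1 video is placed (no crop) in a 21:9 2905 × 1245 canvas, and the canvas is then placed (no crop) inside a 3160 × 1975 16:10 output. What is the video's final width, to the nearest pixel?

First fit — 1.39:1 into 2905×1245 spans the height: 1730.55 × 1245.00.
Second fit — the 21:9 canvas into 3160×1975 spans the width: 3160.00 × 1354.29 (×1.0878 from 2905×1245).
The video scales with it: width 1730.55 × 1.0878 ≈ 1882.46.

1882 px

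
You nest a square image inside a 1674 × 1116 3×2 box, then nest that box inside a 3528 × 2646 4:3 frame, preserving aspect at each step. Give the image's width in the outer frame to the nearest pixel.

2352 px

Inside the 1674×1116 canvas the image is height-limited at 1116.00 × 1116.00.
The 3×2 canvas is width-limited in 3528×2646, giving 3528.00 × 2352.00; scale factor 2.1075.
Applying the same ×2.1075: 1116.00 → 2352.00.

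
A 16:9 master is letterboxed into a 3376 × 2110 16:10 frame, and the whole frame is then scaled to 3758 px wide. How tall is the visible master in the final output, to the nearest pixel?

2114 px

At 3376×2110 the master is width-limited, so height = 3376 × 9/16 ≈ 1899.00 px.
Resizing to 3758 px wide multiplies everything by 1.1132: 1899.00 → 2113.88 px.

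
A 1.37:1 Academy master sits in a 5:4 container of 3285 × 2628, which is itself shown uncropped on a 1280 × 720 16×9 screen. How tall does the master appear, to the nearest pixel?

657 px

First fit — 1.37:1 Academy into 3285×2628 spans the width: 3285.00 × 2397.81.
The 5:4 canvas is height-limited in 1280×720, giving 900.00 × 720.00; scale factor 0.2740.
So the master's height is 2397.81 × 0.2740 ≈ 656.93.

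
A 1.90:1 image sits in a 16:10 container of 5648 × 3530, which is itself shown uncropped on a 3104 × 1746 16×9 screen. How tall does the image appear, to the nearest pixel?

1.90:1 in 5648×3530: fills the width, so the image is 5648.00 × 2972.63.
The 16:10 canvas is height-limited in 3104×1746, giving 2793.60 × 1746.00; scale factor 0.4946.
So the image's height is 2972.63 × 0.4946 ≈ 1470.32.

1470 px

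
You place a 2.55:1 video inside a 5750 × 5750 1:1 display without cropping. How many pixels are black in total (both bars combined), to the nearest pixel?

2.55:1 (2.550) > 1:1 (1.000), so the video fills the width.
The video is 5750 / 2.550 ≈ 2254.9020 px tall.
5750 − 2254.9020 = 3495.0980 px of bars.
That's 3495.0980 × 5750 ≈ 20096814 black pixels.

20096814 pixels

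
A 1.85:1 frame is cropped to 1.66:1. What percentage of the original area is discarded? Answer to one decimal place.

1.66:1 is narrower than 1.85:1, so the crop keeps the full height and trims the width.
(1.660)/(1.850) ≈ 0.897 of the area survives, leaving 10.27% discarded.

10.3%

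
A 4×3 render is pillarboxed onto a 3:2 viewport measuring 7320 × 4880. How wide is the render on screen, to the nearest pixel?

6507 px

Since 1.333 < 1.500, the render is height-limited.
Content width = 4880 × 4/3 ≈ 6506.67 px.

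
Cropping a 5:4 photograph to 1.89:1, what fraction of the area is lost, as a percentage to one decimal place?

Going from 5:4 to 1.89:1 means cutting height while keeping width.
Area ratio = (1.250)/(1.890) = 66.14%; the remaining 33.86% is cropped out.

33.9%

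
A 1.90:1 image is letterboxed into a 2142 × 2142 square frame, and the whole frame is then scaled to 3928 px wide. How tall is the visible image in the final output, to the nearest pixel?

2067 px

In the 2142×2142 frame the image fills the width: height = 2142 / 1.900 ≈ 1127.37 px.
Resizing to 3928 px wide multiplies everything by 1.8338: 1127.37 → 2067.37 px.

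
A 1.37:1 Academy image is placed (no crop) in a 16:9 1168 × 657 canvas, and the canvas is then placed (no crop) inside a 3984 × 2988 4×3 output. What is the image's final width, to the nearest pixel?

First fit — 1.37:1 Academy into 1168×657 spans the height: 900.09 × 657.00.
The 16:9 canvas is width-limited in 3984×2988, giving 3984.00 × 2241.00; scale factor 3.4110.
So the image's width is 900.09 × 3.4110 ≈ 3070.17.

3070 px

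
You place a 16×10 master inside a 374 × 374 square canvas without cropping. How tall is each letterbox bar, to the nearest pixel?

70 px

16×10 is wider than square, so it spans the full width.
The master is 374 × 10/16 ≈ 233.75 px tall.
374 − 233.75 = 140.25 px of bars (70.12 each).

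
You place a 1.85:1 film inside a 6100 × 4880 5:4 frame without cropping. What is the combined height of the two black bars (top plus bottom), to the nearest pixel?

1.85:1 is wider than 5:4, so it spans the full width.
Content height = 6100 / 1.850 ≈ 3297.30 px.
Black = 4880 − 3297.30 = 1582.70 px.

1583 px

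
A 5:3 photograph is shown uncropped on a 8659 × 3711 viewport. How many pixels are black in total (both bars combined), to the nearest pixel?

Since 1.667 < 2.333, the photograph is height-limited.
Content width = 3711 × 5/3 ≈ 6185.0000 px.
Black = 8659 − 6185.0000 = 2474.0000 px.
Bar area = 2474.0000 × 3711 ≈ 9181014 px.

9181014 pixels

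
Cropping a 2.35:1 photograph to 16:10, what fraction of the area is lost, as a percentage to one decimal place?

Going from 2.35:1 to 16:10 means cutting width while keeping height.
Fraction kept = (1.600)/(2.350) ≈ 68.09%, so 31.91% is lost.

31.9%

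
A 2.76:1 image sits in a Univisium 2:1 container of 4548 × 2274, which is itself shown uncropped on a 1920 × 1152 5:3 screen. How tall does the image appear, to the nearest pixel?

696 px

2.76:1 in 4548×2274: fills the width, so the image is 4548.00 × 1647.83.
Second fit — the Univisium 2:1 canvas into 1920×1152 spans the width: 1920.00 × 960.00 (×0.4222 from 4548×2274).
Applying the same ×0.4222: 1647.83 → 695.65.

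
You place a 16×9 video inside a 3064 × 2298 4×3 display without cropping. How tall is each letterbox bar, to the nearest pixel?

Since 1.778 > 1.333, the video is width-limited.
The video is 3064 × 9/16 ≈ 1723.50 px tall.
Black = 2298 − 1723.50 = 574.50 px, or 287.25 per bar.

287 px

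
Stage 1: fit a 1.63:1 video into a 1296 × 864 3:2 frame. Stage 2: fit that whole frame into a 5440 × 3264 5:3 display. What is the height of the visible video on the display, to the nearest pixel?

3004 px

Inside the 1296×864 canvas the video is width-limited at 1296.00 × 795.09.
3:2 in 5440×3264: fills the height, so the intermediate becomes 4896.00 × 3264.00 — a scale of ×3.7778.
So the video's height is 795.09 × 3.7778 ≈ 3003.68.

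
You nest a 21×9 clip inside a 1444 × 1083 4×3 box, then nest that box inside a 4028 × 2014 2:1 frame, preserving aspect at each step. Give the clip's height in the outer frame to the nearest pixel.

1151 px

Inside the 1444×1083 canvas the clip is width-limited at 1444.00 × 618.86.
4×3 in 4028×2014: fills the height, so the intermediate becomes 2685.33 × 2014.00 — a scale of ×1.8596.
Applying the same ×1.8596: 618.86 → 1150.86.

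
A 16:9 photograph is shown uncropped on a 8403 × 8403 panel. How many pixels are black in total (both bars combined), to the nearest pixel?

30892054 pixels

16:9 (1.778) > 1:1 (1.000), so the photograph fills the width.
That makes the image 4726.6875 px tall (8403 × 9/16).
Black = 8403 − 4726.6875 = 3676.3125 px.
Across the 8403-px span: 3676.3125 × 8403 ≈ 30892054 px.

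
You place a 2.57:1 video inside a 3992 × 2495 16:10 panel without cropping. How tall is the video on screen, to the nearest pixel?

2.57:1 is wider than 16:10, so it spans the full width.
That makes the image 1553.31 px tall (3992 / 2.570).

1553 px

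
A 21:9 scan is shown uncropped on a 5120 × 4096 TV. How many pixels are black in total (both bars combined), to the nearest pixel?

21:9 is wider than 5:4, so it spans the full width.
That makes the image 2194.2857 px tall (5120 × 9/21).
Leftover height: 4096 − 2194.2857 = 1901.7143 px.
Bar area = 1901.7143 × 5120 ≈ 9736777 px.

9736777 pixels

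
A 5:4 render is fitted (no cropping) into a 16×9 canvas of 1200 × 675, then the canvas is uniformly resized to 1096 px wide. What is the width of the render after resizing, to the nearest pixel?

771 px

At 1200×675 the render is height-limited, so width = 675 × 5/4 ≈ 843.75 px.
Scaling 1200 → 1096 is ×0.9133, so the width becomes 843.75 × 0.9133 ≈ 770.62 px.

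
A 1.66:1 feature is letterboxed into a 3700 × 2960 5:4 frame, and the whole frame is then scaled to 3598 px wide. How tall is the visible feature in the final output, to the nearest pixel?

2167 px

In the 3700×2960 frame the feature fills the width: height = 3700 / 1.660 ≈ 2228.92 px.
Scaling 3700 → 3598 is ×0.9724, so the height becomes 2228.92 × 0.9724 ≈ 2167.47 px.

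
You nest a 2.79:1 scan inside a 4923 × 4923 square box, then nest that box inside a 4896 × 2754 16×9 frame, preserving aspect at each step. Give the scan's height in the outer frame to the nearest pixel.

First fit — 2.79:1 into 4923×4923 spans the width: 4923.00 × 1764.52.
square in 4896×2754: fills the height, so the intermediate becomes 2754.00 × 2754.00 — a scale of ×0.5594.
Applying the same ×0.5594: 1764.52 → 987.10.

987 px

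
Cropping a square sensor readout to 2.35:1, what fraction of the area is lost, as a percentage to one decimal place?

Going from square to 2.35:1 means cutting height while keeping width.
(1.000)/(2.350) ≈ 0.426 of the area survives, leaving 57.45% discarded.

57.4%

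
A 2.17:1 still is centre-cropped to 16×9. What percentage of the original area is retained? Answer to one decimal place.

Going from 2.17:1 to 16×9 means cutting width while keeping height.
Area ratio = (1.778)/(2.170) = 81.93% retained.

81.9%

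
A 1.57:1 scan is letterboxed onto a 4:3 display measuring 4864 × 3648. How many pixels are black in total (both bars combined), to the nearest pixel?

1.57:1 (1.570) > 4:3 (1.333), so the scan fills the width.
That makes the image 3098.0892 px tall (4864 / 1.570).
Black = 3648 − 3098.0892 = 549.9108 px.
That's 549.9108 × 4864 ≈ 2674766 black pixels.

2674766 pixels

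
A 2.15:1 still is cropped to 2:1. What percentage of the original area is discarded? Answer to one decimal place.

7.0%

The height stays; only width is cut (since 2:1 is narrower than 2.15:1).
Area ratio = (2.000)/(2.150) = 93.02%; the remaining 6.98% is cropped out.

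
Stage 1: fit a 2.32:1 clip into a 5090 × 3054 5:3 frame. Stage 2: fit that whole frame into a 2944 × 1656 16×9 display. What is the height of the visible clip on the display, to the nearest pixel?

First fit — 2.32:1 into 5090×3054 spans the width: 5090.00 × 2193.97.
The 5:3 canvas is height-limited in 2944×1656, giving 2760.00 × 1656.00; scale factor 0.5422.
So the clip's height is 2193.97 × 0.5422 ≈ 1189.66.

1190 px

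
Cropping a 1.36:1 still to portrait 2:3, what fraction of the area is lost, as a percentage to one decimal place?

The height stays; only width is cut (since portrait 2:3 is narrower than 1.36:1).
Area ratio = (0.667)/(1.360) = 49.02%; the remaining 50.98% is cropped out.

51.0%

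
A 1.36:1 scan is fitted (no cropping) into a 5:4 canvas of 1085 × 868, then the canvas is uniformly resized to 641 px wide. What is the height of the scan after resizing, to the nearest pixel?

471 px

At 1085×868 the scan is width-limited, so height = 1085 / 1.360 ≈ 797.79 px.
Resizing to 641 px wide multiplies everything by 0.5908: 797.79 → 471.32 px.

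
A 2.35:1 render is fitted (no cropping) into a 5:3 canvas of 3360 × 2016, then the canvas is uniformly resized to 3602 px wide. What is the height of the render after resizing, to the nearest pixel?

1533 px

At 3360×2016 the render is width-limited, so height = 3360 / 2.350 ≈ 1429.79 px.
Resizing to 3602 px wide multiplies everything by 1.0720: 1429.79 → 1532.77 px.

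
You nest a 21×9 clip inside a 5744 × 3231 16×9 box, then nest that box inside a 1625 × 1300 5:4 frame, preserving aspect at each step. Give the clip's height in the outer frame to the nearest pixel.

696 px

First fit — 21×9 into 5744×3231 spans the width: 5744.00 × 2461.71.
Second fit — the 16×9 canvas into 1625×1300 spans the width: 1625.00 × 914.06 (×0.2829 from 5744×3231).
Applying the same ×0.2829: 2461.71 → 696.43.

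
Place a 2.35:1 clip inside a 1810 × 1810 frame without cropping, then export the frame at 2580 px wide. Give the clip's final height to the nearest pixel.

At 1810×1810 the clip is width-limited, so height = 1810 / 2.350 ≈ 770.21 px.
Resizing to 2580 px wide multiplies everything by 1.4254: 770.21 → 1097.87 px.

1098 px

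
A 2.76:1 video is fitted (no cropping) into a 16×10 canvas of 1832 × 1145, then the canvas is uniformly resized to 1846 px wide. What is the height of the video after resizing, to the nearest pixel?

669 px

At 1832×1145 the video is width-limited, so height = 1832 / 2.760 ≈ 663.77 px.
The frame scales by 1846/1832 = 1.0076; 663.77 × 1.0076 ≈ 668.84 px.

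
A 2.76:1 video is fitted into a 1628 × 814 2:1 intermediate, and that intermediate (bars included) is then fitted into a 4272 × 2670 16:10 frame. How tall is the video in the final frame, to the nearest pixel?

2.76:1 in 1628×814: fills the width, so the video is 1628.00 × 589.86.
The 2:1 canvas is width-limited in 4272×2670, giving 4272.00 × 2136.00; scale factor 2.6241.
So the video's height is 589.86 × 2.6241 ≈ 1547.83.

1548 px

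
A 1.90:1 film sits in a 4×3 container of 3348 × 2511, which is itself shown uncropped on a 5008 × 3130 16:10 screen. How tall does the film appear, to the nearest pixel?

2196 px

Inside the 3348×2511 canvas the film is width-limited at 3348.00 × 1762.11.
4×3 in 5008×3130: fills the height, so the intermediate becomes 4173.33 × 3130.00 — a scale of ×1.2465.
So the film's height is 1762.11 × 1.2465 ≈ 2196.49.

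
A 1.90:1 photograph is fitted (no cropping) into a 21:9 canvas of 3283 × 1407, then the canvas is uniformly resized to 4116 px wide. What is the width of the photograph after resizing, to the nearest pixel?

3352 px

Fitted into 3283×1407, the photograph spans the height; its width is 1407 × 1.900 ≈ 2673.30 px.
The frame scales by 4116/3283 = 1.2537; 2673.30 × 1.2537 ≈ 3351.60 px.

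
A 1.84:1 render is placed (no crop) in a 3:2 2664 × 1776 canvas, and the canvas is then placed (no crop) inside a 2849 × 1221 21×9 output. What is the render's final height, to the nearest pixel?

1.84:1 in 2664×1776: fills the width, so the render is 2664.00 × 1447.83.
3:2 in 2849×1221: fills the height, so the intermediate becomes 1831.50 × 1221.00 — a scale of ×0.6875.
So the render's height is 1447.83 × 0.6875 ≈ 995.38.

995 px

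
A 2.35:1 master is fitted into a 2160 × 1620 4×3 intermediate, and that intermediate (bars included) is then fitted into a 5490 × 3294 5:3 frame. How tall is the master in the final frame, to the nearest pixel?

1869 px

2.35:1 in 2160×1620: fills the width, so the master is 2160.00 × 919.15.
Second fit — the 4×3 canvas into 5490×3294 spans the height: 4392.00 × 3294.00 (×2.0333 from 2160×1620).
So the master's height is 919.15 × 2.0333 ≈ 1868.94.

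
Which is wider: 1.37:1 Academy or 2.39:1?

2.39:1

1.37 and 2.39; 2.39 > 1.37.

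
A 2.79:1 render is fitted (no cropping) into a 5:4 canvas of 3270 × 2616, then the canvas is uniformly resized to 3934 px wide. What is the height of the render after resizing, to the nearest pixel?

1410 px

In the 3270×2616 frame the render fills the width: height = 3270 / 2.790 ≈ 1172.04 px.
Scaling 3270 → 3934 is ×1.2031, so the height becomes 1172.04 × 1.2031 ≈ 1410.04 px.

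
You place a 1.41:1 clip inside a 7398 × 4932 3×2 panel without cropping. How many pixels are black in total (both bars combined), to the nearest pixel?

Since 1.410 < 1.500, the clip is height-limited.
Content width = 4932 × 1.410 ≈ 6954.1200 px.
Leftover width: 7398 − 6954.1200 = 443.8800 px.
That's 443.8800 × 4932 ≈ 2189216 black pixels.

2189216 pixels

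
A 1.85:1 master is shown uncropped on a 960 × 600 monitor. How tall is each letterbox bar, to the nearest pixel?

1.85:1 is wider than 16:10, so it spans the full width.
That makes the image 518.92 px tall (960 / 1.850).
Leftover height: 600 − 518.92 = 81.08 px → 40.54 each side.

41 px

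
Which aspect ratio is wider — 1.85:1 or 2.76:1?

1.85 and 2.76; 2.76 > 1.85.

2.76:1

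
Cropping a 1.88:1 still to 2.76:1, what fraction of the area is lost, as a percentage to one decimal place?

31.9%

The width stays; only height is cut (since 2.76:1 is wider than 1.88:1).
Fraction kept = (1.880)/(2.760) ≈ 68.12%, so 31.88% is lost.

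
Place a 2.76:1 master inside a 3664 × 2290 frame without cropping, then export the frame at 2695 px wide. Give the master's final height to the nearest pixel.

Fitted into 3664×2290, the master spans the width; its height is 3664 / 2.760 ≈ 1327.54 px.
Resizing to 2695 px wide multiplies everything by 0.7355: 1327.54 → 976.45 px.

976 px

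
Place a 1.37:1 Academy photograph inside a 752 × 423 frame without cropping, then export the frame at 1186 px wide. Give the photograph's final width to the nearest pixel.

914 px

In the 752×423 frame the photograph fills the height: width = 423 × 1.370 ≈ 579.51 px.
Scaling 752 → 1186 is ×1.5771, so the width becomes 579.51 × 1.5771 ≈ 913.96 px.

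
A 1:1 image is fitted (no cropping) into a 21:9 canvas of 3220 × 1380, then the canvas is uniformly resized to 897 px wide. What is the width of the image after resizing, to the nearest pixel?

At 3220×1380 the image is height-limited, so width = 1380 × 1/1 ≈ 1380.00 px.
Scaling 3220 → 897 is ×0.2786, so the width becomes 1380.00 × 0.2786 ≈ 384.43 px.

384 px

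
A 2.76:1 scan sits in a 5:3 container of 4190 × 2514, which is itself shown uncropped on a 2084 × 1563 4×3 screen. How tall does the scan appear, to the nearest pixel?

Inside the 4190×2514 canvas the scan is width-limited at 4190.00 × 1518.12.
5:3 in 2084×1563: fills the width, so the intermediate becomes 2084.00 × 1250.40 — a scale of ×0.4974.
The scan scales with it: height 1518.12 × 0.4974 ≈ 755.07.

755 px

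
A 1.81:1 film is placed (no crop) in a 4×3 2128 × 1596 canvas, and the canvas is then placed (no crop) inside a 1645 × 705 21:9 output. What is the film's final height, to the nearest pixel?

519 px

1.81:1 in 2128×1596: fills the width, so the film is 2128.00 × 1175.69.
The 4×3 canvas is height-limited in 1645×705, giving 940.00 × 705.00; scale factor 0.4417.
So the film's height is 1175.69 × 0.4417 ≈ 519.34.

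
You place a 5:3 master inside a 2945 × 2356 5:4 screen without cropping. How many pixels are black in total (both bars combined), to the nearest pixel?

5:3 is wider than 5:4, so it spans the full width.
That makes the image 1767.0000 px tall (2945 × 3/5).
2356 − 1767.0000 = 589.0000 px of bars.
That's 589.0000 × 2945 ≈ 1734605 black pixels.

1734605 pixels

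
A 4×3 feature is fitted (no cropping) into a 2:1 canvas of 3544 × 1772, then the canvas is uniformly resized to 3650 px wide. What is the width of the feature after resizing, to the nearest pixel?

2433 px

Fitted into 3544×1772, the feature spans the height; its width is 1772 × 4/3 ≈ 2362.67 px.
Resizing to 3650 px wide multiplies everything by 1.0299: 2362.67 → 2433.33 px.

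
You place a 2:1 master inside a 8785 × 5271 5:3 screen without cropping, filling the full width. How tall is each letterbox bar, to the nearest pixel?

439 px

The master is 8785 × 1/2 ≈ 4392.50 px tall.
Black = 5271 − 4392.50 = 878.50 px, or 439.25 per bar.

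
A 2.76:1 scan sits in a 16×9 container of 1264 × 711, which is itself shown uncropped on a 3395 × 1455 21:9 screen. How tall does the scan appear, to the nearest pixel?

2.76:1 in 1264×711: fills the width, so the scan is 1264.00 × 457.97.
The 16×9 canvas is height-limited in 3395×1455, giving 2586.67 × 1455.00; scale factor 2.0464.
The scan scales with it: height 457.97 × 2.0464 ≈ 937.20.

937 px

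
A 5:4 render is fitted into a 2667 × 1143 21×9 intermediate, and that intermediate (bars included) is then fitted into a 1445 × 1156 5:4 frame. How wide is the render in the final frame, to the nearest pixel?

774 px

5:4 in 2667×1143: fills the height, so the render is 1428.75 × 1143.00.
21×9 in 1445×1156: fills the width, so the intermediate becomes 1445.00 × 619.29 — a scale of ×0.5418.
Applying the same ×0.5418: 1428.75 → 774.11.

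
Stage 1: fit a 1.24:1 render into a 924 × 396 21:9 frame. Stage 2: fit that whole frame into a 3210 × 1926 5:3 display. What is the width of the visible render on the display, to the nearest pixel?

1706 px

1.24:1 in 924×396: fills the height, so the render is 491.04 × 396.00.
The 21:9 canvas is width-limited in 3210×1926, giving 3210.00 × 1375.71; scale factor 3.4740.
So the render's width is 491.04 × 3.4740 ≈ 1705.89.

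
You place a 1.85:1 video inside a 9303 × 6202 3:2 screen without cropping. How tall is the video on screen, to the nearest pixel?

1.85:1 (1.850) > 3:2 (1.500), so the video fills the width.
The video is 9303 / 1.850 ≈ 5028.65 px tall.

5029 px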